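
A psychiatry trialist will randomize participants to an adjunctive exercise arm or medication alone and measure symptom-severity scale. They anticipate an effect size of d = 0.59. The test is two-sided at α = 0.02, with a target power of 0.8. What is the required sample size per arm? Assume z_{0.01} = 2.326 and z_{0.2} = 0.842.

n = 58 per group

For two independent groups with equal n: n = 2·((z_{α/2} + z_β) / d)².
z_{α/2} + z_β = 2.326 + 0.842 = 3.168.
n = 2 × (3.168 / 0.59)² = 2 × 5.369² = 2 × 28.83 = 57.7.
Round up to the next whole participant.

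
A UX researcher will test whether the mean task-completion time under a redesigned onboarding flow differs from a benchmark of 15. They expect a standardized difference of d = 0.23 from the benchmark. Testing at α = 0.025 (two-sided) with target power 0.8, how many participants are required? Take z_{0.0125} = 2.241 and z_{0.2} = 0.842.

n = 180

For a one-sample test: n = ((z_{α/2} + z_β) / d)².
z_{α/2} + z_β = 2.241 + 0.842 = 3.083.
n = (3.083 / 0.23)² = 13.404² = 179.68.
Round up.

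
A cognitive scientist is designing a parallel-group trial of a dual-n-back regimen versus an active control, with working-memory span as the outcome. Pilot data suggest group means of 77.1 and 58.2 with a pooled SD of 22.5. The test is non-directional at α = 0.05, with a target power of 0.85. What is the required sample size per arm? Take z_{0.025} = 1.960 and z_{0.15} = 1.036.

Cohen's d = |M₁ − M₂| / SD_pooled = |77.1 − 58.2| / 22.5 = 18.9 / 22.5 = 0.840.
For two independent groups with equal n: n = 2·((z_{α/2} + z_β) / d)².
z_{α/2} + z_β = 1.960 + 1.036 = 2.996.
n = 2 × (2.996 / 0.840)² = 2 × 3.567² = 2 × 12.72 = 25.4.
Round up to the next whole participant.

n = 26 per group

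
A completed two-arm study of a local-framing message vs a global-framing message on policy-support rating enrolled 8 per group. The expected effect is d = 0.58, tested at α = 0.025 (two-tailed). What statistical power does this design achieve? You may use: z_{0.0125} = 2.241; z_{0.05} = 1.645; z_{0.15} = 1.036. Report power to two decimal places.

power ≈ 0.14

For two equal groups, power = Φ(d·√(n/2) − z_{α/2}).
d·√(n/2) = 0.58 × √(8/2) = 0.58 × 2.000 = 1.160.
z_β = 1.160 − 2.241 = -1.081.
Power = Φ(-1.081) = 0.140.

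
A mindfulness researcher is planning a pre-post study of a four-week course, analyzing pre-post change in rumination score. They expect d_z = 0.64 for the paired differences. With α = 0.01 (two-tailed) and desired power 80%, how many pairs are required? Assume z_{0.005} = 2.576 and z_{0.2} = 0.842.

For a paired (one-sample on differences) test: n = ((z_{α/2} + z_β) / d)².
z_{α/2} + z_β = 2.576 + 0.842 = 3.418.
n = (3.418 / 0.64)² = 5.341² = 28.52.
Round up.

n = 29 pairs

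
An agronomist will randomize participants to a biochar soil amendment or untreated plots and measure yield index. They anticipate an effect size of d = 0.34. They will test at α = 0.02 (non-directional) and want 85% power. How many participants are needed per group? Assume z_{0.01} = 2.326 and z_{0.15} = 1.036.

n = 196 per group

For two independent groups with equal n: n = 2·((z_{α/2} + z_β) / d)².
z_{α/2} + z_β = 2.326 + 1.036 = 3.362.
n = 2 × (3.362 / 0.34)² = 2 × 9.888² = 2 × 97.78 = 195.6.
Round up to the next whole participant.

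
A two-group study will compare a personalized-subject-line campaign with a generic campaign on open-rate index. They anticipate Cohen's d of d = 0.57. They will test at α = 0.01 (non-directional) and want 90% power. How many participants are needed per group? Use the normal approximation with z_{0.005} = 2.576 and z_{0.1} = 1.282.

n = 92 per group

For two independent groups with equal n: n = 2·((z_{α/2} + z_β) / d)².
z_{α/2} + z_β = 2.576 + 1.282 = 3.858.
n = 2 × (3.858 / 0.57)² = 2 × 6.768² = 2 × 45.81 = 91.6.
Round up to the next whole participant.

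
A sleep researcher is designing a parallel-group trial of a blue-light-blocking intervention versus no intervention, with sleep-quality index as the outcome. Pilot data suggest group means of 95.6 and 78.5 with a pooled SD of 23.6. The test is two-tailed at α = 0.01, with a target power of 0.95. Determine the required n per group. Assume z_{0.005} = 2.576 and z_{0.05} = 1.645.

n = 68 per group

Cohen's d = |M₁ − M₂| / SD_pooled = |95.6 − 78.5| / 23.6 = 17.1 / 23.6 = 0.725.
For two independent groups with equal n: n = 2·((z_{α/2} + z_β) / d)².
z_{α/2} + z_β = 2.576 + 1.645 = 4.221.
n = 2 × (4.221 / 0.725)² = 2 × 5.822² = 2 × 33.90 = 67.8.
Round up to the next whole participant.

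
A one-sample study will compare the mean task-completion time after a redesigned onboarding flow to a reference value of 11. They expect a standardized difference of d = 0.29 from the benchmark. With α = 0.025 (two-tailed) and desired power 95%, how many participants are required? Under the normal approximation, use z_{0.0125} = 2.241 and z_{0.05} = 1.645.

For a one-sample test: n = ((z_{α/2} + z_β) / d)².
z_{α/2} + z_β = 2.241 + 1.645 = 3.886.
n = (3.886 / 0.29)² = 13.400² = 179.56.
Round up.

n = 180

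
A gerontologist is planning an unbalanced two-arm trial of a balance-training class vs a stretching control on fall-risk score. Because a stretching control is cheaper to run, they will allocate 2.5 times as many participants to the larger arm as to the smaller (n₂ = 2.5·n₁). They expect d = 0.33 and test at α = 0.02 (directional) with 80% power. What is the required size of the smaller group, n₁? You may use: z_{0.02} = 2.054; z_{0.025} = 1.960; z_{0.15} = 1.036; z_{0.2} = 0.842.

With allocation ratio k = n₂/n₁ = 2.5, Var(x̄₁−x̄₂) = σ²(1/n₁ + 1/(k·n₁)) = σ²·(k+1)/(k·n₁).
So n₁ = (1 + 1/k)·((z_{α} + z_β)/d)² = 1.400 × (2.896/0.33)².
n₁ = 1.400 × 77.01 = 107.8.
Round up: n₁ = 108, giving n₂ = 2.5 × 108 = 270.

n₁ = 108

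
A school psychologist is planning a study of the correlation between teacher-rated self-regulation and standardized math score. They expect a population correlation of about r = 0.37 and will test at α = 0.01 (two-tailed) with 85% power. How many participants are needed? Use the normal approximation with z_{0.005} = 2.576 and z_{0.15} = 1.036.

n = 90

Fisher's z: C = ½·ln((1+r)/(1−r)) = ½·ln(2.1746) = 0.3884.
n = ((z_{α/2} + z_β)/C)² + 3.
(2.576 + 1.036) / 0.3884 = 3.612 / 0.3884 = 9.300.
n = 9.300² + 3 = 86.48 + 3 = 89.5.
Round up.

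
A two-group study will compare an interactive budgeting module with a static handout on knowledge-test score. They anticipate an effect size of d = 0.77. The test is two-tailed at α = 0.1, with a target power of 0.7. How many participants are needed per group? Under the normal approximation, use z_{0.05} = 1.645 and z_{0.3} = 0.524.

n = 16 per group

For two independent groups with equal n: n = 2·((z_{α/2} + z_β) / d)².
z_{α/2} + z_β = 1.645 + 0.524 = 2.169.
n = 2 × (2.169 / 0.77)² = 2 × 2.817² = 2 × 7.93 = 15.9.
Round up to the next whole participant.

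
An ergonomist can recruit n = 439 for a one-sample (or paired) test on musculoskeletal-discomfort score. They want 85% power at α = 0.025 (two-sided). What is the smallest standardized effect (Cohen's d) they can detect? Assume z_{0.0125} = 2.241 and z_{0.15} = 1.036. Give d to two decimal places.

For a single sample (or paired design) of n = 439: d_min = (z_{α/2} + z_β)/√n.
z-sum = 2.241 + 1.036 = 3.277.
d_min = 3.277 / √439 = 3.277 / 20.952 = 0.156.

d_min ≈ 0.16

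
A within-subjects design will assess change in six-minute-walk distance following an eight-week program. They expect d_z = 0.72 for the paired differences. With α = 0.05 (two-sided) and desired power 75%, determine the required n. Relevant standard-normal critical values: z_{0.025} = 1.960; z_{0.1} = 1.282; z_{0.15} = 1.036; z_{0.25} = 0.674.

For a paired (one-sample on differences) test: n = ((z_{α/2} + z_β) / d)².
z_{α/2} + z_β = 1.960 + 0.674 = 2.634.
n = (2.634 / 0.72)² = 3.658² = 13.38.
Round up.

n = 14 pairs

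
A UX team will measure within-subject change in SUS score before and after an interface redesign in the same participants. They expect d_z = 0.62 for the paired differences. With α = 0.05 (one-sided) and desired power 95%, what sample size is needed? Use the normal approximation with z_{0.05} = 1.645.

n = 29 pairs

For a paired (one-sample on differences) test: n = ((z_{α} + z_β) / d)².
z_{α} + z_β = 1.645 + 1.645 = 3.290.
n = (3.290 / 0.62)² = 5.306² = 28.16.
Round up.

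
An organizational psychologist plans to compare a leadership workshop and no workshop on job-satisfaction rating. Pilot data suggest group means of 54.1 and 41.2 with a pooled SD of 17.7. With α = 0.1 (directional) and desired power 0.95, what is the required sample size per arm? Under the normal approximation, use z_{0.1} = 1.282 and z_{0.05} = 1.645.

n = 33 per group

Cohen's d = |M₁ − M₂| / SD_pooled = |54.1 − 41.2| / 17.7 = 12.9 / 17.7 = 0.729.
For two independent groups with equal n: n = 2·((z_{α} + z_β) / d)².
z_{α} + z_β = 1.282 + 1.645 = 2.927.
n = 2 × (2.927 / 0.729)² = 2 × 4.015² = 2 × 16.12 = 32.2.
Round up to the next whole participant.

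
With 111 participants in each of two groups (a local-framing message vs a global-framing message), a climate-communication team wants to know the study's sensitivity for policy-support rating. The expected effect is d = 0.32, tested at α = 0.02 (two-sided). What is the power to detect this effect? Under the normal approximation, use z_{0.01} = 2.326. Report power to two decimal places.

power ≈ 0.52

For two equal groups, power = Φ(d·√(n/2) − z_{α/2}).
d·√(n/2) = 0.32 × √(111/2) = 0.32 × 7.450 = 2.384.
z_β = 2.384 − 2.326 = 0.058.
Power = Φ(0.058) = 0.523.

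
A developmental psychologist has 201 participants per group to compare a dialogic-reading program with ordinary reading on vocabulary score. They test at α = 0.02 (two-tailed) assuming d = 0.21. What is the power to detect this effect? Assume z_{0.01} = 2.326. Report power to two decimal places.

For two equal groups, power = Φ(d·√(n/2) − z_{α/2}).
d·√(n/2) = 0.21 × √(201/2) = 0.21 × 10.025 = 2.105.
z_β = 2.105 − 2.326 = -0.221.
Power = Φ(-0.221) = 0.413.

power ≈ 0.41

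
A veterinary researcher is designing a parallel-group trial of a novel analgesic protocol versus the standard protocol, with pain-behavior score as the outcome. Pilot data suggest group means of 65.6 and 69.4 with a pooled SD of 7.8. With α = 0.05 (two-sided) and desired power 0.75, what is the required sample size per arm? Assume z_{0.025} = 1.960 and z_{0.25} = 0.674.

Cohen's d = |M₁ − M₂| / SD_pooled = |65.6 − 69.4| / 7.8 = 3.8 / 7.8 = 0.487.
For two independent groups with equal n: n = 2·((z_{α/2} + z_β) / d)².
z_{α/2} + z_β = 1.960 + 0.674 = 2.634.
n = 2 × (2.634 / 0.487)² = 2 × 5.409² = 2 × 29.25 = 58.5.
Round up to the next whole participant.

n = 59 per group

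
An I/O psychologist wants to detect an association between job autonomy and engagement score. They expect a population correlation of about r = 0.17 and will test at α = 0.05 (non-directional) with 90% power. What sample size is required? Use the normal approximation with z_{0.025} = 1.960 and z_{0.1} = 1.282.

n = 360

Fisher's z: C = ½·ln((1+r)/(1−r)) = ½·ln(1.4096) = 0.1717.
n = ((z_{α/2} + z_β)/C)² + 3.
(1.960 + 1.282) / 0.1717 = 3.242 / 0.1717 = 18.882.
n = 18.882² + 3 = 356.52 + 3 = 359.5.
Round up.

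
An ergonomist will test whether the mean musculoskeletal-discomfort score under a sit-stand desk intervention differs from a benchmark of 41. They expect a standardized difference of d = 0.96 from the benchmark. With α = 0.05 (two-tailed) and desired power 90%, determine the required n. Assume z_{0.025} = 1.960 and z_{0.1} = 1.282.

For a one-sample test: n = ((z_{α/2} + z_β) / d)².
z_{α/2} + z_β = 1.960 + 1.282 = 3.242.
n = (3.242 / 0.96)² = 3.377² = 11.40.
Round up.

n = 12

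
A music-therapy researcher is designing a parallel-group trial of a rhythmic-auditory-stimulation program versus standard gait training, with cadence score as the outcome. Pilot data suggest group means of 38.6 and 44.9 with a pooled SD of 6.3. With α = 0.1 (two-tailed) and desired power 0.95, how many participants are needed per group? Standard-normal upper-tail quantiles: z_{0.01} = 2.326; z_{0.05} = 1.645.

n = 22 per group

Cohen's d = |M₁ − M₂| / SD_pooled = |38.6 − 44.9| / 6.3 = 6.3 / 6.3 = 1.000.
For two independent groups with equal n: n = 2·((z_{α/2} + z_β) / d)².
z_{α/2} + z_β = 1.645 + 1.645 = 3.290.
n = 2 × (3.290 / 1.000)² = 2 × 3.290² = 2 × 10.82 = 21.6.
Round up to the next whole participant.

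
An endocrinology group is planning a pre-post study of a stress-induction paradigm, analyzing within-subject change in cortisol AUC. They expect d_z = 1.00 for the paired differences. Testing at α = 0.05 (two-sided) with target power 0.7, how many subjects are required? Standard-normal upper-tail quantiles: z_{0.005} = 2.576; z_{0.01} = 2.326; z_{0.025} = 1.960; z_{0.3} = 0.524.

n = 7 pairs

For a paired (one-sample on differences) test: n = ((z_{α/2} + z_β) / d)².
z_{α/2} + z_β = 1.960 + 0.524 = 2.484.
n = (2.484 / 1.00)² = 2.484² = 6.17.
Round up.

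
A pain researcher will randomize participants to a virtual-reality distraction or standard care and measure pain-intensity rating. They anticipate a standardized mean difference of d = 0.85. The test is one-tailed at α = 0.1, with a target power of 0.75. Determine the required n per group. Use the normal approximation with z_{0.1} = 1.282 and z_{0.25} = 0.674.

n = 11 per group

For two independent groups with equal n: n = 2·((z_{α} + z_β) / d)².
z_{α} + z_β = 1.282 + 0.674 = 1.956.
n = 2 × (1.956 / 0.85)² = 2 × 2.301² = 2 × 5.30 = 10.6.
Round up to the next whole participant.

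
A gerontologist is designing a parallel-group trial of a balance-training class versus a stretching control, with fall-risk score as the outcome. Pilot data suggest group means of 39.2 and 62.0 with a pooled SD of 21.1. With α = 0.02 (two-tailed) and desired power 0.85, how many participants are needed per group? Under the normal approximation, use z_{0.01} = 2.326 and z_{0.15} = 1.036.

n = 20 per group

Cohen's d = |M₁ − M₂| / SD_pooled = |39.2 − 62.0| / 21.1 = 22.8 / 21.1 = 1.081.
For two independent groups with equal n: n = 2·((z_{α/2} + z_β) / d)².
z_{α/2} + z_β = 2.326 + 1.036 = 3.362.
n = 2 × (3.362 / 1.081)² = 2 × 3.110² = 2 × 9.67 = 19.3.
Round up to the next whole participant.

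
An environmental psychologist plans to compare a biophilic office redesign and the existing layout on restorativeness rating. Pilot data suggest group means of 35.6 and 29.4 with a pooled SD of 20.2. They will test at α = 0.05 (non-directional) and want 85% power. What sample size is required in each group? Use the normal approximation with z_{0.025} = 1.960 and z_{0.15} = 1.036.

Cohen's d = |M₁ − M₂| / SD_pooled = |35.6 − 29.4| / 20.2 = 6.2 / 20.2 = 0.307.
For two independent groups with equal n: n = 2·((z_{α/2} + z_β) / d)².
z_{α/2} + z_β = 1.960 + 1.036 = 2.996.
n = 2 × (2.996 / 0.307)² = 2 × 9.759² = 2 × 95.24 = 190.5.
Round up to the next whole participant.

n = 191 per group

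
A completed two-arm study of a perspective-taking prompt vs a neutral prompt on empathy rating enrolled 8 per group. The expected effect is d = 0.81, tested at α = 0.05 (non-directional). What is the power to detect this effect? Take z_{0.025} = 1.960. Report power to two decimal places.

For two equal groups, power = Φ(d·√(n/2) − z_{α/2}).
d·√(n/2) = 0.81 × √(8/2) = 0.81 × 2.000 = 1.620.
z_β = 1.620 − 1.960 = -0.340.
Power = Φ(-0.340) = 0.367.

power ≈ 0.37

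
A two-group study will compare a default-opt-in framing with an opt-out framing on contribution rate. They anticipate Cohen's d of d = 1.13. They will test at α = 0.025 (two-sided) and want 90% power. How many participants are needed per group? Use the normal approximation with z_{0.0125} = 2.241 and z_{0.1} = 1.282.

For two independent groups with equal n: n = 2·((z_{α/2} + z_β) / d)².
z_{α/2} + z_β = 2.241 + 1.282 = 3.523.
n = 2 × (3.523 / 1.13)² = 2 × 3.118² = 2 × 9.72 = 19.4.
Round up to the next whole participant.

n = 20 per group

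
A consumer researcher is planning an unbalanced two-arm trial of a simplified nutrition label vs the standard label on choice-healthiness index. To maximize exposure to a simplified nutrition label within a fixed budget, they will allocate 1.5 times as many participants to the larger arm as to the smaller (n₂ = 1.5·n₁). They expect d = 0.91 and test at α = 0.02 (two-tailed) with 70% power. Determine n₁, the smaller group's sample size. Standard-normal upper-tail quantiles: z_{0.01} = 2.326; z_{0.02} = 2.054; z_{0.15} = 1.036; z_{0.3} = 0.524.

With allocation ratio k = n₂/n₁ = 1.5, Var(x̄₁−x̄₂) = σ²(1/n₁ + 1/(k·n₁)) = σ²·(k+1)/(k·n₁).
So n₁ = (1 + 1/k)·((z_{α/2} + z_β)/d)² = 1.667 × (2.850/0.91)².
n₁ = 1.667 × 9.81 = 16.3.
Round up: n₁ = 17, giving n₂ = ⌈1.5 × 17⌉ = ⌈25.5⌉ = 26.

n₁ = 17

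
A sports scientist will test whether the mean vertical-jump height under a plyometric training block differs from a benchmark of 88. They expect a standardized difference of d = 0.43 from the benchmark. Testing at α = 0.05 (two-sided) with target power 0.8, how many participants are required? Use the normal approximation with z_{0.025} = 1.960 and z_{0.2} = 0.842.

n = 43

For a one-sample test: n = ((z_{α/2} + z_β) / d)².
z_{α/2} + z_β = 1.960 + 0.842 = 2.802.
n = (2.802 / 0.43)² = 6.516² = 42.46.
Round up.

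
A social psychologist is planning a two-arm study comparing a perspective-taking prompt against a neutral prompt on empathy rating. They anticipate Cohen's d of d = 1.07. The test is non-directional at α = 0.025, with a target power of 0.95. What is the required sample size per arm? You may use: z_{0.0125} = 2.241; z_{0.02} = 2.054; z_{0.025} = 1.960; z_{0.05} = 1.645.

n = 27 per group

For two independent groups with equal n: n = 2·((z_{α/2} + z_β) / d)².
z_{α/2} + z_β = 2.241 + 1.645 = 3.886.
n = 2 × (3.886 / 1.07)² = 2 × 3.632² = 2 × 13.19 = 26.4.
Round up to the next whole participant.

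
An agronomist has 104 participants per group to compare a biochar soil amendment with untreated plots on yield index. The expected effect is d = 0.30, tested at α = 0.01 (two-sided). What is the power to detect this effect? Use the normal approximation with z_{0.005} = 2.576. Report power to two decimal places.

power ≈ 0.34

For two equal groups, power = Φ(d·√(n/2) − z_{α/2}).
d·√(n/2) = 0.30 × √(104/2) = 0.30 × 7.211 = 2.163.
z_β = 2.163 − 2.576 = -0.413.
Power = Φ(-0.413) = 0.340.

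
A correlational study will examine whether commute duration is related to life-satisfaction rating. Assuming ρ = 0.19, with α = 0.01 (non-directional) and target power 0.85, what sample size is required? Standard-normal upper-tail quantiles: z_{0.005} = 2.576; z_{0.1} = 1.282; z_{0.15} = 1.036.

Fisher's z: C = ½·ln((1+r)/(1−r)) = ½·ln(1.4691) = 0.1923.
n = ((z_{α/2} + z_β)/C)² + 3.
(2.576 + 1.036) / 0.1923 = 3.612 / 0.1923 = 18.783.
n = 18.783² + 3 = 352.81 + 3 = 355.8.
Round up.

n = 356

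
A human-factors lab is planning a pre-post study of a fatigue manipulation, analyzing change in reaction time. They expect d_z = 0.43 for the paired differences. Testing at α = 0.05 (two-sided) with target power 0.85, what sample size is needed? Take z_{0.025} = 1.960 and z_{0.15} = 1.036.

n = 49 pairs

For a paired (one-sample on differences) test: n = ((z_{α/2} + z_β) / d)².
z_{α/2} + z_β = 1.960 + 1.036 = 2.996.
n = (2.996 / 0.43)² = 6.967² = 48.55.
Round up.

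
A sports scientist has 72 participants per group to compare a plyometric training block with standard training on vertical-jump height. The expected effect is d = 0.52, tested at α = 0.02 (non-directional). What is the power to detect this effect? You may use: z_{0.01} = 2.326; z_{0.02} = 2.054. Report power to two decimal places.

For two equal groups, power = Φ(d·√(n/2) − z_{α/2}).
d·√(n/2) = 0.52 × √(72/2) = 0.52 × 6.000 = 3.120.
z_β = 3.120 − 2.326 = 0.794.
Power = Φ(0.794) = 0.786.

power ≈ 0.79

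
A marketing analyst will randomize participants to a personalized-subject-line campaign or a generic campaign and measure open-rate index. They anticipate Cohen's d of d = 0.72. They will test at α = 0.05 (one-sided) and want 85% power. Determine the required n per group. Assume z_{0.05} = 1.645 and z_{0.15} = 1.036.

n = 28 per group

For two independent groups with equal n: n = 2·((z_{α} + z_β) / d)².
z_{α} + z_β = 1.645 + 1.036 = 2.681.
n = 2 × (2.681 / 0.72)² = 2 × 3.724² = 2 × 13.87 = 27.7.
Round up to the next whole participant.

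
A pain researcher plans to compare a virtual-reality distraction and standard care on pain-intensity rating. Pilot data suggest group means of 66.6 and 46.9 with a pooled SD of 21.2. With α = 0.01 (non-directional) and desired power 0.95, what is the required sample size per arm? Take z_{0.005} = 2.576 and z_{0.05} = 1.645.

n = 42 per group

Cohen's d = |M₁ − M₂| / SD_pooled = |66.6 − 46.9| / 21.2 = 19.7 / 21.2 = 0.929.
For two independent groups with equal n: n = 2·((z_{α/2} + z_β) / d)².
z_{α/2} + z_β = 2.576 + 1.645 = 4.221.
n = 2 × (4.221 / 0.929)² = 2 × 4.544² = 2 × 20.64 = 41.3.
Round up to the next whole participant.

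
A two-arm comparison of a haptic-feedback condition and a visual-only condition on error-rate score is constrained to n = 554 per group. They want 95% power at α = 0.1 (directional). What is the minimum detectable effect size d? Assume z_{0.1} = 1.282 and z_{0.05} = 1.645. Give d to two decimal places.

d_min ≈ 0.18

For two independent groups of n = 554 each: d_min = (z_{α} + z_β)·√(2/n).
z-sum = 1.282 + 1.645 = 2.927.
d_min = 2.927 × √(2/554) = 2.927 × 0.0601 = 0.176.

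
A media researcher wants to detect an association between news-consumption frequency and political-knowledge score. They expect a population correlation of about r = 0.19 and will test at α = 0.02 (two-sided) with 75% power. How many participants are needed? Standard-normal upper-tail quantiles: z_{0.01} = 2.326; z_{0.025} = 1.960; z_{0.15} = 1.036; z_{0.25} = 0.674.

Fisher's z: C = ½·ln((1+r)/(1−r)) = ½·ln(1.4691) = 0.1923.
n = ((z_{α/2} + z_β)/C)² + 3.
(2.326 + 0.674) / 0.1923 = 3.000 / 0.1923 = 15.601.
n = 15.601² + 3 = 243.38 + 3 = 246.4.
Round up.

n = 247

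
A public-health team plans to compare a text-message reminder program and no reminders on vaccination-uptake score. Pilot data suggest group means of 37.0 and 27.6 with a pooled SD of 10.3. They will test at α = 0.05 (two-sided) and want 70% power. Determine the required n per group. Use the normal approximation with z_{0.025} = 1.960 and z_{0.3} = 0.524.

Cohen's d = |M₁ − M₂| / SD_pooled = |37.0 − 27.6| / 10.3 = 9.4 / 10.3 = 0.913.
For two independent groups with equal n: n = 2·((z_{α/2} + z_β) / d)².
z_{α/2} + z_β = 1.960 + 0.524 = 2.484.
n = 2 × (2.484 / 0.913)² = 2 × 2.721² = 2 × 7.40 = 14.8.
Round up to the next whole participant.

n = 15 per group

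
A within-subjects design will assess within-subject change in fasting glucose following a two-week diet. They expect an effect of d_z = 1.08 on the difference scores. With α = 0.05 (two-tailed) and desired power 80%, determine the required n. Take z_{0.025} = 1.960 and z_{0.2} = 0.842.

n = 7 pairs

For a paired (one-sample on differences) test: n = ((z_{α/2} + z_β) / d)².
z_{α/2} + z_β = 1.960 + 0.842 = 2.802.
n = (2.802 / 1.08)² = 2.594² = 6.73.
Round up.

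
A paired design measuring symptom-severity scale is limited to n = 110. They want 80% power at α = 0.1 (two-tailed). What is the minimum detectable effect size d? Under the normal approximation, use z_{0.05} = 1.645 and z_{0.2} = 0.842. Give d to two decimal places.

d_min ≈ 0.24

For a single sample (or paired design) of n = 110: d_min = (z_{α/2} + z_β)/√n.
z-sum = 1.645 + 0.842 = 2.487.
d_min = 2.487 / √110 = 2.487 / 10.488 = 0.237.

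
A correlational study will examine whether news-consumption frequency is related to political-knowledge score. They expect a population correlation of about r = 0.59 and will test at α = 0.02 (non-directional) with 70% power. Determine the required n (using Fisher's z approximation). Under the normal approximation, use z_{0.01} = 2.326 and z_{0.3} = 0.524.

n = 21

Fisher's z: C = ½·ln((1+r)/(1−r)) = ½·ln(3.8780) = 0.6777.
n = ((z_{α/2} + z_β)/C)² + 3.
(2.326 + 0.524) / 0.6777 = 2.850 / 0.6777 = 4.205.
n = 4.205² + 3 = 17.69 + 3 = 20.7.
Round up.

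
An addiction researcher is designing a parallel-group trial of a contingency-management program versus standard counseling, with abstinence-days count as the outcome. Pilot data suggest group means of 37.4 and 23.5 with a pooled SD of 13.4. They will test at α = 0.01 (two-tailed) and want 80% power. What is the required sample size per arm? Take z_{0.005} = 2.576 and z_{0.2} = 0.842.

Cohen's d = |M₁ − M₂| / SD_pooled = |37.4 − 23.5| / 13.4 = 13.9 / 13.4 = 1.037.
For two independent groups with equal n: n = 2·((z_{α/2} + z_β) / d)².
z_{α/2} + z_β = 2.576 + 0.842 = 3.418.
n = 2 × (3.418 / 1.037)² = 2 × 3.296² = 2 × 10.86 = 21.7.
Round up to the next whole participant.

n = 22 per group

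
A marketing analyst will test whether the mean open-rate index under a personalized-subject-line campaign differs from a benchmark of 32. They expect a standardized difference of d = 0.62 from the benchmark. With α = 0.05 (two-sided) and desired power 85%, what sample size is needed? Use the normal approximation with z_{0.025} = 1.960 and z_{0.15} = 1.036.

For a one-sample test: n = ((z_{α/2} + z_β) / d)².
z_{α/2} + z_β = 1.960 + 1.036 = 2.996.
n = (2.996 / 0.62)² = 4.832² = 23.35.
Round up.

n = 24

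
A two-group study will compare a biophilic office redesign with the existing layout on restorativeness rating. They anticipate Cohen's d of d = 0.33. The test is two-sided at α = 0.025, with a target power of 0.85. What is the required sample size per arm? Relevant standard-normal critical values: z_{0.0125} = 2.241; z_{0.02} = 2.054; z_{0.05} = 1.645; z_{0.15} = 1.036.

For two independent groups with equal n: n = 2·((z_{α/2} + z_β) / d)².
z_{α/2} + z_β = 2.241 + 1.036 = 3.277.
n = 2 × (3.277 / 0.33)² = 2 × 9.930² = 2 × 98.61 = 197.2.
Round up to the next whole participant.

n = 198 per group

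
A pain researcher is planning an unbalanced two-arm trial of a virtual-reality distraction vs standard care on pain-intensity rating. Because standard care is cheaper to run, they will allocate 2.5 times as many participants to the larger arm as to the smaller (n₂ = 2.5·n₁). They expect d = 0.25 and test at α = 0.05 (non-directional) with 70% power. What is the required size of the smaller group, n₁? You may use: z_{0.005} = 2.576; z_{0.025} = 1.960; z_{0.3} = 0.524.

n₁ = 139

With allocation ratio k = n₂/n₁ = 2.5, Var(x̄₁−x̄₂) = σ²(1/n₁ + 1/(k·n₁)) = σ²·(k+1)/(k·n₁).
So n₁ = (1 + 1/k)·((z_{α/2} + z_β)/d)² = 1.400 × (2.484/0.25)².
n₁ = 1.400 × 98.72 = 138.2.
Round up: n₁ = 139, giving n₂ = ⌈2.5 × 139⌉ = ⌈347.5⌉ = 348.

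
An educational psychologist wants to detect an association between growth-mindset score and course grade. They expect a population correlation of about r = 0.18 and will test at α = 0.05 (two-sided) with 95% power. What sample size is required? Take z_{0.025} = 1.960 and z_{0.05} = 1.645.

n = 396

Fisher's z: C = ½·ln((1+r)/(1−r)) = ½·ln(1.4390) = 0.1820.
n = ((z_{α/2} + z_β)/C)² + 3.
(1.960 + 1.645) / 0.1820 = 3.605 / 0.1820 = 19.808.
n = 19.808² + 3 = 392.34 + 3 = 395.3.
Round up.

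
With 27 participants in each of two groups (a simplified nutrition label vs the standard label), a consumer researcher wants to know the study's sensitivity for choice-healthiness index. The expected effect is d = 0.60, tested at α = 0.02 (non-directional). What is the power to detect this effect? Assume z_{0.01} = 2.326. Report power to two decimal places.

For two equal groups, power = Φ(d·√(n/2) − z_{α/2}).
d·√(n/2) = 0.60 × √(27/2) = 0.60 × 3.674 = 2.205.
z_β = 2.205 − 2.326 = -0.121.
Power = Φ(-0.121) = 0.452.

power ≈ 0.45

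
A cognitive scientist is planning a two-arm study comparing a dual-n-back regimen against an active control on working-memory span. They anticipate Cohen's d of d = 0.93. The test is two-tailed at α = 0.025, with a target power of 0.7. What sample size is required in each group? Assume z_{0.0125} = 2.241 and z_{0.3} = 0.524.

n = 18 per group

For two independent groups with equal n: n = 2·((z_{α/2} + z_β) / d)².
z_{α/2} + z_β = 2.241 + 0.524 = 2.765.
n = 2 × (2.765 / 0.93)² = 2 × 2.973² = 2 × 8.84 = 17.7.
Round up to the next whole participant.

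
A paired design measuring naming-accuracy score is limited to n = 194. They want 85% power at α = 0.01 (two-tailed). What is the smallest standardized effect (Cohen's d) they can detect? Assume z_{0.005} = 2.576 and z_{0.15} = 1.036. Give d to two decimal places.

For a single sample (or paired design) of n = 194: d_min = (z_{α/2} + z_β)/√n.
z-sum = 2.576 + 1.036 = 3.612.
d_min = 3.612 / √194 = 3.612 / 13.928 = 0.259.

d_min ≈ 0.26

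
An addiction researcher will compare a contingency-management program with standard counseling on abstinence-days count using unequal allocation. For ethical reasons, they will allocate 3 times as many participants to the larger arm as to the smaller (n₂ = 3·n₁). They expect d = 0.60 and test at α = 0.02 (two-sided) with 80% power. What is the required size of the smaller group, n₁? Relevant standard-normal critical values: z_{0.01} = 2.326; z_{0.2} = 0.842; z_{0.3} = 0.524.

With allocation ratio k = n₂/n₁ = 3, Var(x̄₁−x̄₂) = σ²(1/n₁ + 1/(k·n₁)) = σ²·(k+1)/(k·n₁).
So n₁ = (1 + 1/k)·((z_{α/2} + z_β)/d)² = 1.333 × (3.168/0.60)².
n₁ = 1.333 × 27.88 = 37.2.
Round up: n₁ = 38, giving n₂ = 3 × 38 = 114.

n₁ = 38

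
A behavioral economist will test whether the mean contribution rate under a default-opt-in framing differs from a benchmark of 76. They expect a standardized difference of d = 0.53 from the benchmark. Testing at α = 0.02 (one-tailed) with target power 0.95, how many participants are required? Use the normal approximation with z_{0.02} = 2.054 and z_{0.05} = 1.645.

n = 49

For a one-sample test: n = ((z_{α} + z_β) / d)².
z_{α} + z_β = 2.054 + 1.645 = 3.699.
n = (3.699 / 0.53)² = 6.979² = 48.71.
Round up.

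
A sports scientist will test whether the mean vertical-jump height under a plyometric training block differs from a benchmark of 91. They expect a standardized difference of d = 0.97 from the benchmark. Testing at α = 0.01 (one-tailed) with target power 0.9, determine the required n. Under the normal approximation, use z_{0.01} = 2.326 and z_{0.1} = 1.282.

n = 14

For a one-sample test: n = ((z_{α} + z_β) / d)².
z_{α} + z_β = 2.326 + 1.282 = 3.608.
n = (3.608 / 0.97)² = 3.720² = 13.84.
Round up.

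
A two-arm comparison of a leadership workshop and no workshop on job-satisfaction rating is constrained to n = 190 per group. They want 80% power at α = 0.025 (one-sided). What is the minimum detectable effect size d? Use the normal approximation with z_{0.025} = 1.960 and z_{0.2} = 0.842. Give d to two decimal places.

For two independent groups of n = 190 each: d_min = (z_{α} + z_β)·√(2/n).
z-sum = 1.960 + 0.842 = 2.802.
d_min = 2.802 × √(2/190) = 2.802 × 0.1026 = 0.287.

d_min ≈ 0.29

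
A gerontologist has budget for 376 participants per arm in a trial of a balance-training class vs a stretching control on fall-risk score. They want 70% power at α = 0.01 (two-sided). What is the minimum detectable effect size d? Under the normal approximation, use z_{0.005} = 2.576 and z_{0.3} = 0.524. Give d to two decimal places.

For two independent groups of n = 376 each: d_min = (z_{α/2} + z_β)·√(2/n).
z-sum = 2.576 + 0.524 = 3.100.
d_min = 3.100 × √(2/376) = 3.100 × 0.0729 = 0.226.

d_min ≈ 0.23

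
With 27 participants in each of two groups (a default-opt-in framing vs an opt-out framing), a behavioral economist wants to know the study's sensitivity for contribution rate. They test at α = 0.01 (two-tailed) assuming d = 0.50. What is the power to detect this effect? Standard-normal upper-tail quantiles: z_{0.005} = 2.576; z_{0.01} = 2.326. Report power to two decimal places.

For two equal groups, power = Φ(d·√(n/2) − z_{α/2}).
d·√(n/2) = 0.50 × √(27/2) = 0.50 × 3.674 = 1.837.
z_β = 1.837 − 2.576 = -0.739.
Power = Φ(-0.739) = 0.230.

power ≈ 0.23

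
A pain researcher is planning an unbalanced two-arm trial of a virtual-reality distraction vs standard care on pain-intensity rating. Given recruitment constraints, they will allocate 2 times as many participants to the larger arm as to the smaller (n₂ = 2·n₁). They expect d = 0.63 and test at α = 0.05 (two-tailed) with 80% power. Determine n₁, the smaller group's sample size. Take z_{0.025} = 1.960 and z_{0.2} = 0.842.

With allocation ratio k = n₂/n₁ = 2, Var(x̄₁−x̄₂) = σ²(1/n₁ + 1/(k·n₁)) = σ²·(k+1)/(k·n₁).
So n₁ = (1 + 1/k)·((z_{α/2} + z_β)/d)² = 1.500 × (2.802/0.63)².
n₁ = 1.500 × 19.78 = 29.7.
Round up: n₁ = 30, giving n₂ = 2 × 30 = 60.

n₁ = 30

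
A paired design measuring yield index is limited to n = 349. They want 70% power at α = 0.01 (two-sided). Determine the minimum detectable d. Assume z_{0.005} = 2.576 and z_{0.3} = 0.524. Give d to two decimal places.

For a single sample (or paired design) of n = 349: d_min = (z_{α/2} + z_β)/√n.
z-sum = 2.576 + 0.524 = 3.100.
d_min = 3.100 / √349 = 3.100 / 18.682 = 0.166.

d_min ≈ 0.17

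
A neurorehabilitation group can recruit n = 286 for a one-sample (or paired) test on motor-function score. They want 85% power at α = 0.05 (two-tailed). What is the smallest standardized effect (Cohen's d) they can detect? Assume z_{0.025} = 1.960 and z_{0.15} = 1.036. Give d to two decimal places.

d_min ≈ 0.18

For a single sample (or paired design) of n = 286: d_min = (z_{α/2} + z_β)/√n.
z-sum = 1.960 + 1.036 = 2.996.
d_min = 2.996 / √286 = 2.996 / 16.912 = 0.177.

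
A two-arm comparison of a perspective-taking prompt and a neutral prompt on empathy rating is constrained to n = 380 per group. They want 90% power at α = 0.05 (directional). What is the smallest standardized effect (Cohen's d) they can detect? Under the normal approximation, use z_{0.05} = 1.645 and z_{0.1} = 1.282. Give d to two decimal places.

d_min ≈ 0.21

For two independent groups of n = 380 each: d_min = (z_{α} + z_β)·√(2/n).
z-sum = 1.645 + 1.282 = 2.927.
d_min = 2.927 × √(2/380) = 2.927 × 0.0725 = 0.212.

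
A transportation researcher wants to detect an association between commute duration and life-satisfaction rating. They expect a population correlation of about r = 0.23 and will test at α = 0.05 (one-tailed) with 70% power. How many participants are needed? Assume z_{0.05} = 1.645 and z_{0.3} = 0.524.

Fisher's z: C = ½·ln((1+r)/(1−r)) = ½·ln(1.5974) = 0.2342.
n = ((z_{α} + z_β)/C)² + 3.
(1.645 + 0.524) / 0.2342 = 2.169 / 0.2342 = 9.261.
n = 9.261² + 3 = 85.77 + 3 = 88.8.
Round up.

n = 89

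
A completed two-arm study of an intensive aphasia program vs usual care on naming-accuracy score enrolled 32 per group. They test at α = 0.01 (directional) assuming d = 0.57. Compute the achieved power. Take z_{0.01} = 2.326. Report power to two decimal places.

power ≈ 0.48

For two equal groups, power = Φ(d·√(n/2) − z_{α}).
d·√(n/2) = 0.57 × √(32/2) = 0.57 × 4.000 = 2.280.
z_β = 2.280 − 2.326 = -0.046.
Power = Φ(-0.046) = 0.482.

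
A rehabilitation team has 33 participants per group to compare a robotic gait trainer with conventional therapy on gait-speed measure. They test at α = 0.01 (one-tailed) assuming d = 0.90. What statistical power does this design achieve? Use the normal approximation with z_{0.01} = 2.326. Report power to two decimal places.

For two equal groups, power = Φ(d·√(n/2) − z_{α}).
d·√(n/2) = 0.90 × √(33/2) = 0.90 × 4.062 = 3.656.
z_β = 3.656 − 2.326 = 1.330.
Power = Φ(1.330) = 0.908.

power ≈ 0.91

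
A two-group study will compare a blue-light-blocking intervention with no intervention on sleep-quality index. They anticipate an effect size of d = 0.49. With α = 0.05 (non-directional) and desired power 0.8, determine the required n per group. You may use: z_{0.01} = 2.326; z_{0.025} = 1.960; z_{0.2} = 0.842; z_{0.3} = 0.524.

n = 66 per group

For two independent groups with equal n: n = 2·((z_{α/2} + z_β) / d)².
z_{α/2} + z_β = 1.960 + 0.842 = 2.802.
n = 2 × (2.802 / 0.49)² = 2 × 5.718² = 2 × 32.70 = 65.4.
Round up to the next whole participant.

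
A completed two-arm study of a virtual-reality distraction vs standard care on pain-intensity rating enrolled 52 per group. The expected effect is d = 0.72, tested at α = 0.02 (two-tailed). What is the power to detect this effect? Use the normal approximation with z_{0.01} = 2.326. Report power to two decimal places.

power ≈ 0.91

For two equal groups, power = Φ(d·√(n/2) − z_{α/2}).
d·√(n/2) = 0.72 × √(52/2) = 0.72 × 5.099 = 3.671.
z_β = 3.671 − 2.326 = 1.345.
Power = Φ(1.345) = 0.911.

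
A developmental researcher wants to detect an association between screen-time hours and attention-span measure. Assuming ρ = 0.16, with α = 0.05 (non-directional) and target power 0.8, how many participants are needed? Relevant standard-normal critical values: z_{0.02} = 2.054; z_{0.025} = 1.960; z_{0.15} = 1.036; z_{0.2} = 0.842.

n = 305

Fisher's z: C = ½·ln((1+r)/(1−r)) = ½·ln(1.3810) = 0.1614.
n = ((z_{α/2} + z_β)/C)² + 3.
(1.960 + 0.842) / 0.1614 = 2.802 / 0.1614 = 17.361.
n = 17.361² + 3 = 301.39 + 3 = 304.4.
Round up.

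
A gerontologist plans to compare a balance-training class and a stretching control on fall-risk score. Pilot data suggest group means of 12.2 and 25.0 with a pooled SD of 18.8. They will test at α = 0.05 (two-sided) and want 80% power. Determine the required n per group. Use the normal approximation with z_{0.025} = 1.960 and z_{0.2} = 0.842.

n = 34 per group

Cohen's d = |M₁ − M₂| / SD_pooled = |12.2 − 25.0| / 18.8 = 12.8 / 18.8 = 0.681.
For two independent groups with equal n: n = 2·((z_{α/2} + z_β) / d)².
z_{α/2} + z_β = 1.960 + 0.842 = 2.802.
n = 2 × (2.802 / 0.681)² = 2 × 4.115² = 2 × 16.93 = 33.9.
Round up to the next whole participant.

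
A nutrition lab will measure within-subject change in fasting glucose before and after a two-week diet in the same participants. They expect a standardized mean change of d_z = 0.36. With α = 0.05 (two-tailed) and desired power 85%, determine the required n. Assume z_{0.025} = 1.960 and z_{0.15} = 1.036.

For a paired (one-sample on differences) test: n = ((z_{α/2} + z_β) / d)².
z_{α/2} + z_β = 1.960 + 1.036 = 2.996.
n = (2.996 / 0.36)² = 8.322² = 69.26.
Round up.

n = 70 pairs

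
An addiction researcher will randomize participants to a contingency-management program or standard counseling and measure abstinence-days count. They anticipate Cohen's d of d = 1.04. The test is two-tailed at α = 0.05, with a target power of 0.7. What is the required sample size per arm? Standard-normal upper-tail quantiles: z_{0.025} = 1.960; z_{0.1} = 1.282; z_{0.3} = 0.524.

For two independent groups with equal n: n = 2·((z_{α/2} + z_β) / d)².
z_{α/2} + z_β = 1.960 + 0.524 = 2.484.
n = 2 × (2.484 / 1.04)² = 2 × 2.388² = 2 × 5.70 = 11.4.
Round up to the next whole participant.

n = 12 per group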